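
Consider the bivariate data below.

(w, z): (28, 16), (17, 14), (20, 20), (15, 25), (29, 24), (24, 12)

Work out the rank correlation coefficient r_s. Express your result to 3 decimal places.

Rank w: 5, 2, 3, 1, 6, 4
Rank z: 3, 2, 4, 6, 5, 1
d = rank(w) − rank(z): 2, 0, -1, -5, 1, 3; Σd² = 40
ρ = 1 − 6Σd² / [n(n²−1)] = 1 − 6×40 / (6×35) = 1 − 240/210 ≈ -0.143

-0.143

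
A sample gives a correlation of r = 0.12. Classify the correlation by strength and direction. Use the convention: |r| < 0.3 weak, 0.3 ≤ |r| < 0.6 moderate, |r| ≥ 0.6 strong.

weak positive

r = 0.12 > 0 so the relationship is positive.
|r| = 0.12, which falls in the weak range.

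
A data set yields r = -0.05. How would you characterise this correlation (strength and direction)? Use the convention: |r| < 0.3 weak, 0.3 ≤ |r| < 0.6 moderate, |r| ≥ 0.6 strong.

r = -0.05 < 0 so the relationship is negative.
|r| = 0.05, which falls in the weak range.

weak negative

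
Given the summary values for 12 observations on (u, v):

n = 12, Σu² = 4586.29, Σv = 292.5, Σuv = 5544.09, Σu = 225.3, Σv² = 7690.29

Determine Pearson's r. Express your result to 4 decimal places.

r = (nΣuv − ΣuΣv) / √[(nΣu² − (Σu)²)(nΣv² − (Σv)²)]
Numerator: 12×5544.09 − 225.3×292.5 = 628.83
Denominator: √[(55035.48 − 50760.09)(92283.48 − 85556.25)] = √[4275.39 × 6727.23] = 5362.9779
r = 628.83 / 5362.9779 ≈ 0.1173

0.1173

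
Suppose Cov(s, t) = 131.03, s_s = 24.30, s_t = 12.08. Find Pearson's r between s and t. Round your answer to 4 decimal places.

r = Cov(s,t) / (s_s · s_t) = 131.03 / (24.30 × 12.08)
  = 131.03 / 293.5440 ≈ 0.4464

0.4464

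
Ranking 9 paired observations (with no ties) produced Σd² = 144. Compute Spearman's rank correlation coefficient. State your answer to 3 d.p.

ρ = 1 − 6Σd² / [n(n²−1)] = 1 − 6×144 / (9×80)
  = 1 − 864/720 = 1 − 1.2000 ≈ -0.200

-0.200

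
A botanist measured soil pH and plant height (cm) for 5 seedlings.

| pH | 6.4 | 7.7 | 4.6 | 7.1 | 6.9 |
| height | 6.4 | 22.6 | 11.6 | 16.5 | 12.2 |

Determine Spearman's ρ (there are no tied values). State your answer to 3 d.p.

0.900

Rank pH: 2, 5, 1, 4, 3
Rank height: 1, 5, 2, 4, 3
d = rank(pH) − rank(height): 1, 0, -1, 0, 0; Σd² = 2
ρ = 1 − 6Σd² / [n(n²−1)] = 1 − 6×2 / (5×24) = 1 − 12/120 ≈ 0.900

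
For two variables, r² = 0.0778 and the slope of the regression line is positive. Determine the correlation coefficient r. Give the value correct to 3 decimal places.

0.279

|r| = √0.0778 = 0.279
The association is positive, so r = 0.279.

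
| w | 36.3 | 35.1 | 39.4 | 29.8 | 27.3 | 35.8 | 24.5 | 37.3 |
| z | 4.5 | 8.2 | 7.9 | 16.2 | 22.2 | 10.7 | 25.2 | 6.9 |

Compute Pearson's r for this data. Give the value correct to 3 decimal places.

-0.951

n = 8, Σw = 265.5, Σz = 101.8, Σw² = 9008.57, Σz² = 1702.32, Σwz = 3109.08
nΣwz − ΣwΣz = 24872.64 − 27027.9 = -2155.26
nΣw² − (Σw)² = 72068.56 − 70490.25 = 1578.31; nΣz² − (Σz)² = 13618.56 − 10363.24 = 3255.32
r = -2155.26 / √(1578.31 × 3255.32) = -2155.26 / 2266.6945 ≈ -0.951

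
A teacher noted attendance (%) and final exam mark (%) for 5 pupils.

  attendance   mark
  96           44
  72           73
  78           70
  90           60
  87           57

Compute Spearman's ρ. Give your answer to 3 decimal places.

Rank attendance: 5, 1, 2, 4, 3
Rank mark: 1, 5, 4, 3, 2
d = rank(attendance) − rank(mark): 4, -4, -2, 1, 1; Σd² = 38
ρ = 1 − 6Σd² / [n(n²−1)] = 1 − 6×38 / (5×24) = 1 − 228/120 ≈ -0.900

-0.900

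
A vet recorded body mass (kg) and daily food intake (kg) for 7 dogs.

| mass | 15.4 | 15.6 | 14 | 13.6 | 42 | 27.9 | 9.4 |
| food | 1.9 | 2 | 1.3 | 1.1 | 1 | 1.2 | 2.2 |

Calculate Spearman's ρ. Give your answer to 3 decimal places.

-0.500

Rank mass: 4, 5, 3, 2, 7, 6, 1
Rank food: 5, 6, 4, 2, 1, 3, 7
d = rank(mass) − rank(food): -1, -1, -1, 0, 6, 3, -6; Σd² = 84
ρ = 1 − 6Σd² / [n(n²−1)] = 1 − 6×84 / (7×48) = 1 − 504/336 ≈ -0.500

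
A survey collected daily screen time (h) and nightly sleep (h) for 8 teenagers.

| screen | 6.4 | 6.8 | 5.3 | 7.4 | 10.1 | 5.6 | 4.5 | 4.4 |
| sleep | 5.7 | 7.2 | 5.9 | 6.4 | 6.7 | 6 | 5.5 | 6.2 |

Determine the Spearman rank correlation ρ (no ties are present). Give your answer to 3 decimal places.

Rank screen: 5, 6, 3, 7, 8, 4, 2, 1
Rank sleep: 2, 8, 3, 6, 7, 4, 1, 5
d = rank(screen) − rank(sleep): 3, -2, 0, 1, 1, 0, 1, -4; Σd² = 32
ρ = 1 − 6Σd² / [n(n²−1)] = 1 − 6×32 / (8×63) = 1 − 192/504 ≈ 0.619

0.619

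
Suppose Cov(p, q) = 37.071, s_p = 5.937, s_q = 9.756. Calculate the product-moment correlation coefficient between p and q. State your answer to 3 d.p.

r = Cov(p,q) / (s_p · s_q) = 37.071 / (5.937 × 9.756)
  = 37.071 / 57.9214 ≈ 0.640

0.640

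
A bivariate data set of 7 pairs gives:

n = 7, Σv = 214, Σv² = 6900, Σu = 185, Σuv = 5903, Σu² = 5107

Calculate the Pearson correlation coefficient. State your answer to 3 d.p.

0.886

r = (nΣuv − ΣuΣv) / √[(nΣu² − (Σu)²)(nΣv² − (Σv)²)]
Numerator: 7×5903 − 185×214 = 1731
Denominator: √[(35749 − 34225)(48300 − 45796)] = √[1524 × 2504] = 1953.4830
r = 1731 / 1953.4830 ≈ 0.886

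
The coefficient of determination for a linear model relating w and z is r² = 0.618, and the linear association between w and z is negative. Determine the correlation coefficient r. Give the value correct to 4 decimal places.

-0.7861

|r| = √0.618 = 0.7861
The association is negative, so r = −0.7861.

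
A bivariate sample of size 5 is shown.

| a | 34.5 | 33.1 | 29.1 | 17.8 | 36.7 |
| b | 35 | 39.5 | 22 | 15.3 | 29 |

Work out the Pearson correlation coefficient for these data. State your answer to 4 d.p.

0.8025

n = 5, Σa = 151.2, Σb = 140.8, Σa² = 4796.4, Σb² = 4344.34, Σab = 4491.79
nΣab − ΣaΣb = 22458.95 − 21288.96 = 1169.99
nΣa² − (Σa)² = 23982 − 22861.44 = 1120.56; nΣb² − (Σb)² = 21721.7 − 19824.64 = 1897.06
r = 1169.99 / √(1120.56 × 1897.06) = 1169.99 / 1458.0019 ≈ 0.8025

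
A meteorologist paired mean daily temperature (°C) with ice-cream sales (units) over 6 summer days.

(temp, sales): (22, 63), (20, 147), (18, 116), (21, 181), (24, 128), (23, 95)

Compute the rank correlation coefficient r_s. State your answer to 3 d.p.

-0.257

Rank temp: 4, 2, 1, 3, 6, 5
Rank sales: 1, 5, 3, 6, 4, 2
d = rank(temp) − rank(sales): 3, -3, -2, -3, 2, 3; Σd² = 44
ρ = 1 − 6Σd² / [n(n²−1)] = 1 − 6×44 / (6×35) = 1 − 264/210 ≈ -0.257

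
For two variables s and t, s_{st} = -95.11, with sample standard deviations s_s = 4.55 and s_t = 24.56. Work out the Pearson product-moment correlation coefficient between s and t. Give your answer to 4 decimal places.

r = Cov(s,t) / (s_s · s_t) = -95.11 / (4.55 × 24.56)
  = -95.11 / 111.7480 ≈ -0.8511

-0.8511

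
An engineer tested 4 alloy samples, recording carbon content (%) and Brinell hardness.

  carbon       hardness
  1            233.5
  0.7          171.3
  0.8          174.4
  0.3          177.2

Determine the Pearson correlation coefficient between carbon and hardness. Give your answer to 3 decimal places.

0.633

n = 4, Σx = 2.8, Σy = 756.4, Σx² = 2.22, Σy² = 145681.14, Σxy = 546.09
nΣxy − ΣxΣy = 2184.36 − 2117.92 = 66.44
nΣx² − (Σx)² = 8.88 − 7.84 = 1.04; nΣy² − (Σy)² = 582724.56 − 572140.96 = 10583.6
r = 66.44 / √(1.04 × 10583.6) = 66.44 / 104.9140 ≈ 0.633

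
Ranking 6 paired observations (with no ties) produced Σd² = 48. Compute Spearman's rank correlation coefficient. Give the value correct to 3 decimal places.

ρ = 1 − 6Σd² / [n(n²−1)] = 1 − 6×48 / (6×35)
  = 1 − 288/210 = 1 − 1.3714 ≈ -0.371

-0.371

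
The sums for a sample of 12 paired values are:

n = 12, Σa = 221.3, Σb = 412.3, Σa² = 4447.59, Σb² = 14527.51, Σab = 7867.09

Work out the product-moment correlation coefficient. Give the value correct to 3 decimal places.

r = (nΣab − ΣaΣb) / √[(nΣa² − (Σa)²)(nΣb² − (Σb)²)]
Numerator: 12×7867.09 − 221.3×412.3 = 3163.09
Denominator: √[(53371.08 − 48973.69)(174330.12 − 169991.29)] = √[4397.39 × 4338.83] = 4368.0119
r = 3163.09 / 4368.0119 ≈ 0.724

0.724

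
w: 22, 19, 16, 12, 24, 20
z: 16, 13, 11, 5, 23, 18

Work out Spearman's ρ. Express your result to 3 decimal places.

0.943

Rank w: 5, 3, 2, 1, 6, 4
Rank z: 4, 3, 2, 1, 6, 5
d = rank(w) − rank(z): 1, 0, 0, 0, 0, -1; Σd² = 2
ρ = 1 − 6Σd² / [n(n²−1)] = 1 − 6×2 / (6×35) = 1 − 12/210 ≈ 0.943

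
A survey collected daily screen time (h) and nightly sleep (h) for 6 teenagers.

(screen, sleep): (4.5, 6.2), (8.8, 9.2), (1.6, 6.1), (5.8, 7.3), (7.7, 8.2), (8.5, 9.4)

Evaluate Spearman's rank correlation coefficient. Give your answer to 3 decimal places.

Rank screen: 2, 6, 1, 3, 4, 5
Rank sleep: 2, 5, 1, 3, 4, 6
d = rank(screen) − rank(sleep): 0, 1, 0, 0, 0, -1; Σd² = 2
ρ = 1 − 6Σd² / [n(n²−1)] = 1 − 6×2 / (6×35) = 1 − 12/210 ≈ 0.943

0.943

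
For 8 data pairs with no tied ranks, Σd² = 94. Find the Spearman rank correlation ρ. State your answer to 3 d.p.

ρ = 1 − 6Σd² / [n(n²−1)] = 1 − 6×94 / (8×63)
  = 1 − 564/504 = 1 − 1.1190 ≈ -0.119

-0.119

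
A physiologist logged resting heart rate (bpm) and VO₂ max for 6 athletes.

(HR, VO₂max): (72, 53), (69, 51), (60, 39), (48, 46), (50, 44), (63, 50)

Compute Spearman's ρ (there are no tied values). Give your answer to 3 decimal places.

Rank HR: 6, 5, 3, 1, 2, 4
Rank VO₂max: 6, 5, 1, 3, 2, 4
d = rank(HR) − rank(VO₂max): 0, 0, 2, -2, 0, 0; Σd² = 8
ρ = 1 − 6Σd² / [n(n²−1)] = 1 − 6×8 / (6×35) = 1 − 48/210 ≈ 0.771

0.771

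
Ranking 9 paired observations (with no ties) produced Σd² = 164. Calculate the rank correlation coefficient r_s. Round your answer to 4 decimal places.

-0.3667

ρ = 1 − 6Σd² / [n(n²−1)] = 1 − 6×164 / (9×80)
  = 1 − 984/720 = 1 − 1.36667 ≈ -0.3667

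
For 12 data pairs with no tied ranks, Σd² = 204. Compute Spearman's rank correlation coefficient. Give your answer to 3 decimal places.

0.287

ρ = 1 − 6Σd² / [n(n²−1)] = 1 − 6×204 / (12×143)
  = 1 − 1224/1716 = 1 − 0.7133 ≈ 0.287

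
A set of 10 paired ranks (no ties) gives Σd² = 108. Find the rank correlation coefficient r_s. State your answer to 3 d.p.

ρ = 1 − 6Σd² / [n(n²−1)] = 1 − 6×108 / (10×99)
  = 1 − 648/990 = 1 − 0.6545 ≈ 0.345

0.345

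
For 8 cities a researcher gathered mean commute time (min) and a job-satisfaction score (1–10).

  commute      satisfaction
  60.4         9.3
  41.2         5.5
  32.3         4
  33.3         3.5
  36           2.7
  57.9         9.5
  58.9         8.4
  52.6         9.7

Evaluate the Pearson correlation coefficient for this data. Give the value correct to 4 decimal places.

n = 8, Σx = 372.6, Σy = 52.6, Σx² = 18382.16, Σy² = 407.18, Σxy = 2686.3
nΣxy − ΣxΣy = 21490.4 − 19598.76 = 1891.64
nΣx² − (Σx)² = 147057.28 − 138830.76 = 8226.52; nΣy² − (Σy)² = 3257.44 − 2766.76 = 490.68
r = 1891.64 / √(8226.52 × 490.68) = 1891.64 / 2009.1264 ≈ 0.9415

0.9415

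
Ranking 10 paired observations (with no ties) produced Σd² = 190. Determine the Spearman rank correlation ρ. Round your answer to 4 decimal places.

-0.1515

ρ = 1 − 6Σd² / [n(n²−1)] = 1 − 6×190 / (10×99)
  = 1 − 1140/990 = 1 − 1.15152 ≈ -0.1515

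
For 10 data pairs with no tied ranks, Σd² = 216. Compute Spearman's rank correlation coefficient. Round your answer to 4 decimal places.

ρ = 1 − 6Σd² / [n(n²−1)] = 1 − 6×216 / (10×99)
  = 1 − 1296/990 = 1 − 1.30909 ≈ -0.3091

-0.3091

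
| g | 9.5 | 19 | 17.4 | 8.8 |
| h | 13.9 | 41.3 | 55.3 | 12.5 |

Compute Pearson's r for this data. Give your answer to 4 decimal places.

0.9211

n = 4, Σg = 54.7, Σh = 123, Σg² = 831.45, Σh² = 5113.24, Σgh = 1988.97
nΣgh − ΣgΣh = 7955.88 − 6728.1 = 1227.78
nΣg² − (Σg)² = 3325.8 − 2992.09 = 333.71; nΣh² − (Σh)² = 20452.96 − 15129 = 5323.96
r = 1227.78 / √(333.71 × 5323.96) = 1227.78 / 1332.9136 ≈ 0.9211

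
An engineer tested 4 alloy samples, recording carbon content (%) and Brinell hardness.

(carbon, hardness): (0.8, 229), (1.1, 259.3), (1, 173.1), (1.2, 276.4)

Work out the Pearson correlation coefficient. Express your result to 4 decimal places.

n = 4, Σx = 4.1, Σy = 937.8, Σx² = 4.29, Σy² = 226038.06, Σxy = 973.21
nΣxy − ΣxΣy = 3892.84 − 3844.98 = 47.86
nΣx² − (Σx)² = 17.16 − 16.81 = 0.35; nΣy² − (Σy)² = 904152.24 − 879468.84 = 24683.4
r = 47.86 / √(0.35 × 24683.4) = 47.86 / 92.9472 ≈ 0.5149

0.5149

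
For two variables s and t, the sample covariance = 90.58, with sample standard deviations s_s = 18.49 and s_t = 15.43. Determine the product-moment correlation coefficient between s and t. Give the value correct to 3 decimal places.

r = Cov(s,t) / (s_s · s_t) = 90.58 / (18.49 × 15.43)
  = 90.58 / 285.3007 ≈ 0.317

0.317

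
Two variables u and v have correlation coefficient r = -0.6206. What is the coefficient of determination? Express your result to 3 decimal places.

0.385

r² = (-0.6206)² = 0.385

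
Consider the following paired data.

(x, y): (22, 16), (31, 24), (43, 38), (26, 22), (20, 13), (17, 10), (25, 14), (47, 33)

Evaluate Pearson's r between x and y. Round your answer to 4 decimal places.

0.9533

n = 8, Σx = 231, Σy = 170, Σx² = 7493, Σy² = 4314, Σxy = 5633
nΣxy − ΣxΣy = 45064 − 39270 = 5794
nΣx² − (Σx)² = 59944 − 53361 = 6583; nΣy² − (Σy)² = 34512 − 28900 = 5612
r = 5794 / √(6583 × 5612) = 5794 / 6078.1408 ≈ 0.9533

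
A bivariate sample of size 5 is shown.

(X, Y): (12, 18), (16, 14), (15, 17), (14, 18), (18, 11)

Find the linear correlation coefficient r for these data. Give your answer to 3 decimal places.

-0.917

n = 5, ΣX = 75, ΣY = 78, ΣX² = 1145, ΣY² = 1254, ΣXY = 1145
nΣXY − ΣXΣY = 5725 − 5850 = -125
nΣX² − (ΣX)² = 5725 − 5625 = 100; nΣY² − (ΣY)² = 6270 − 6084 = 186
r = -125 / √(100 × 186) = -125 / 136.3818 ≈ -0.917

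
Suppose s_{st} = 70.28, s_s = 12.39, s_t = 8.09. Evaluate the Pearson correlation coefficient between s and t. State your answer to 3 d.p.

r = Cov(s,t) / (s_s · s_t) = 70.28 / (12.39 × 8.09)
  = 70.28 / 100.2351 ≈ 0.701

0.701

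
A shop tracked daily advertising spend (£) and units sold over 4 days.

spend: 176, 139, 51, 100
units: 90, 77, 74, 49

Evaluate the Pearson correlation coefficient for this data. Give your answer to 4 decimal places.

0.5200

n = 4, Σx = 466, Σy = 290, Σx² = 62898, Σy² = 21906, Σxy = 35217
nΣxy − ΣxΣy = 140868 − 135140 = 5728
nΣx² − (Σx)² = 251592 − 217156 = 34436; nΣy² − (Σy)² = 87624 − 84100 = 3524
r = 5728 / √(34436 × 3524) = 5728 / 11016.0094 ≈ 0.5200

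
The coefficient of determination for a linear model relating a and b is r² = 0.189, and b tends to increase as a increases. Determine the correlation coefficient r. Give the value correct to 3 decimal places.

|r| = √0.189 = 0.435
The association is positive, so r = 0.435.

0.435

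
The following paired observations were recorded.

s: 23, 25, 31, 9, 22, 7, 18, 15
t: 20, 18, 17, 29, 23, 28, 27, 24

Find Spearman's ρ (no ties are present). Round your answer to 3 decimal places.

Rank s: 6, 7, 8, 2, 5, 1, 4, 3
Rank t: 3, 2, 1, 8, 4, 7, 6, 5
d = rank(s) − rank(t): 3, 5, 7, -6, 1, -6, -2, -2; Σd² = 164
ρ = 1 − 6Σd² / [n(n²−1)] = 1 − 6×164 / (8×63) = 1 − 984/504 ≈ -0.952

-0.952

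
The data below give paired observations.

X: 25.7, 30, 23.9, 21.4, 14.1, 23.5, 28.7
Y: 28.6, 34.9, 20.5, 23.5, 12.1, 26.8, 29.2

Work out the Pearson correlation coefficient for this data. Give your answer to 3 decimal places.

0.938

n = 7, ΣX = 167.3, ΣY = 175.6, ΣX² = 4164.41, ΣY² = 4725.76, ΣXY = 4413.32
nΣXY − ΣXΣY = 30893.24 − 29377.88 = 1515.36
nΣX² − (ΣX)² = 29150.87 − 27989.29 = 1161.58; nΣY² − (ΣY)² = 33080.32 − 30835.36 = 2244.96
r = 1515.36 / √(1161.58 × 2244.96) = 1515.36 / 1614.8377 ≈ 0.938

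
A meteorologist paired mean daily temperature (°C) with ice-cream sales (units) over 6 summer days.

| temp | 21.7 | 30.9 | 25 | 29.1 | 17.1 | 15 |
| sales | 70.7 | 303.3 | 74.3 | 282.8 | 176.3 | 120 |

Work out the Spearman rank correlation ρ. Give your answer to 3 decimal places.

0.543

Rank temp: 3, 6, 4, 5, 2, 1
Rank sales: 1, 6, 2, 5, 4, 3
d = rank(temp) − rank(sales): 2, 0, 2, 0, -2, -2; Σd² = 16
ρ = 1 − 6Σd² / [n(n²−1)] = 1 − 6×16 / (6×35) = 1 − 96/210 ≈ 0.543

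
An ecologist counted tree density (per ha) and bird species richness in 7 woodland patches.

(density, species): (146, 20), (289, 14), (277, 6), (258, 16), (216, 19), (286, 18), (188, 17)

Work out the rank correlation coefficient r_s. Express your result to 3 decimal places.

Rank density: 1, 7, 5, 4, 3, 6, 2
Rank species: 7, 2, 1, 3, 6, 5, 4
d = rank(density) − rank(species): -6, 5, 4, 1, -3, 1, -2; Σd² = 92
ρ = 1 − 6Σd² / [n(n²−1)] = 1 − 6×92 / (7×48) = 1 − 552/336 ≈ -0.643

-0.643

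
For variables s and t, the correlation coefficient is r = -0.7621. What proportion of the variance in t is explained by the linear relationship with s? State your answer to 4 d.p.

0.5808

r² = (-0.7621)² = 0.5808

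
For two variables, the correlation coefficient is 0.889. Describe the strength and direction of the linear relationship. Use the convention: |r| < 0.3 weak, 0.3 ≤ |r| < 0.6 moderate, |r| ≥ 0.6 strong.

r = 0.889 > 0 so the relationship is positive.
|r| = 0.889, which falls in the strong range.

strong positive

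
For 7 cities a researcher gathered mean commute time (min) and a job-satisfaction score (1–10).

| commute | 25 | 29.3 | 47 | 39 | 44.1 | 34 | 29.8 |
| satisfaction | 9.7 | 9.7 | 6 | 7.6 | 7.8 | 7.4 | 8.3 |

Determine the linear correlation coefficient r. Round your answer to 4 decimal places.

n = 7, Σx = 248.2, Σy = 56.5, Σx² = 9202.34, Σy² = 466.43, Σxy = 1948.03
nΣxy − ΣxΣy = 13636.21 − 14023.3 = -387.09
nΣx² − (Σx)² = 64416.38 − 61603.24 = 2813.14; nΣy² − (Σy)² = 3265.01 − 3192.25 = 72.76
r = -387.09 / √(2813.14 × 72.76) = -387.09 / 452.4202 ≈ -0.8556

-0.8556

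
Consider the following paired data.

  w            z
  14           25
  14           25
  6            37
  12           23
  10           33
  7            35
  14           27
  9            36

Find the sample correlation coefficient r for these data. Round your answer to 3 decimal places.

n = 8, Σw = 86, Σz = 241, Σw² = 998, Σz² = 7487, Σwz = 2475
nΣwz − ΣwΣz = 19800 − 20726 = -926
nΣw² − (Σw)² = 7984 − 7396 = 588; nΣz² − (Σz)² = 59896 − 58081 = 1815
r = -926 / √(588 × 1815) = -926 / 1033.0634 ≈ -0.896

-0.896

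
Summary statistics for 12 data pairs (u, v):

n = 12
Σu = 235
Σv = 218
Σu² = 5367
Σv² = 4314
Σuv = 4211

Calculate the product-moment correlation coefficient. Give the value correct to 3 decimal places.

-0.112

r = (nΣuv − ΣuΣv) / √[(nΣu² − (Σu)²)(nΣv² − (Σv)²)]
Numerator: 12×4211 − 235×218 = -698
Denominator: √[(64404 − 55225)(51768 − 47524)] = √[9179 × 4244] = 6241.4482
r = -698 / 6241.4482 ≈ -0.112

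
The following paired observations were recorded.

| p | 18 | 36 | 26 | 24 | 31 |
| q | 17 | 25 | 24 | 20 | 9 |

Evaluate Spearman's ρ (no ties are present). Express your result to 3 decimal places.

0.400

Rank p: 1, 5, 3, 2, 4
Rank q: 2, 5, 4, 3, 1
d = rank(p) − rank(q): -1, 0, -1, -1, 3; Σd² = 12
ρ = 1 − 6Σd² / [n(n²−1)] = 1 − 6×12 / (5×24) = 1 − 72/120 ≈ 0.400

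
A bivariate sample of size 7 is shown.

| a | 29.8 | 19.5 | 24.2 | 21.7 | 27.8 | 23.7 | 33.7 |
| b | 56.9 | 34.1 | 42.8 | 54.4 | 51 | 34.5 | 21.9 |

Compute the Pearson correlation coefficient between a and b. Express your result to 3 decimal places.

-0.179

n = 7, Σa = 180.4, Σb = 295.6, Σa² = 4795.04, Σb² = 13462.48, Σab = 7550.29
nΣab − ΣaΣb = 52852.03 − 53326.24 = -474.21
nΣa² − (Σa)² = 33565.28 − 32544.16 = 1021.12; nΣb² − (Σb)² = 94237.36 − 87379.36 = 6858
r = -474.21 / √(1021.12 × 6858) = -474.21 / 2646.2881 ≈ -0.179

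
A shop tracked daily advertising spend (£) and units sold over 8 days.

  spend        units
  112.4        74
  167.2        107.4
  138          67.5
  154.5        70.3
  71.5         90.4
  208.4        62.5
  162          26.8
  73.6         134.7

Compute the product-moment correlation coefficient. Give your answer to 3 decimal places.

n = 8, Σx = 1087.6, Σy = 633.6, Σx² = 163707.62, Σy² = 57449.84, Σxy = 80195.35
nΣxy − ΣxΣy = 641562.8 − 689103.36 = -47540.56
nΣx² − (Σx)² = 1309660.96 − 1182873.76 = 126787.2; nΣy² − (Σy)² = 459598.72 − 401448.96 = 58149.76
r = -47540.56 / √(126787.2 × 58149.76) = -47540.56 / 85864.1092 ≈ -0.554

-0.554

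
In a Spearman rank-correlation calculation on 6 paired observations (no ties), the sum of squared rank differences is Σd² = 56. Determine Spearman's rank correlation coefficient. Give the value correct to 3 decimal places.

-0.600

ρ = 1 − 6Σd² / [n(n²−1)] = 1 − 6×56 / (6×35)
  = 1 − 336/210 = 1 − 1.6000 ≈ -0.600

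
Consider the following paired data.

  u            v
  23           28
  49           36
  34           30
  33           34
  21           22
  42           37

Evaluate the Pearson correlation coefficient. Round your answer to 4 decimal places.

n = 6, Σu = 202, Σv = 187, Σu² = 7380, Σv² = 5989, Σuv = 6566
nΣuv − ΣuΣv = 39396 − 37774 = 1622
nΣu² − (Σu)² = 44280 − 40804 = 3476; nΣv² − (Σv)² = 35934 − 34969 = 965
r = 1622 / √(3476 × 965) = 1622 / 1831.4857 ≈ 0.8856

0.8856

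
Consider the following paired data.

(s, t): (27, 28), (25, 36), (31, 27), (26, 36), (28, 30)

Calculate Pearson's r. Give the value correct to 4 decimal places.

n = 5, Σs = 137, Σt = 157, Σs² = 3775, Σt² = 5005, Σst = 4269
nΣst − ΣsΣt = 21345 − 21509 = -164
nΣs² − (Σs)² = 18875 − 18769 = 106; nΣt² − (Σt)² = 25025 − 24649 = 376
r = -164 / √(106 × 376) = -164 / 199.6397 ≈ -0.8215

-0.8215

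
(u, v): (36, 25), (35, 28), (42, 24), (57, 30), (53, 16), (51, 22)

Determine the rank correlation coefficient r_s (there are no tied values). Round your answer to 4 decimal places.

Rank u: 2, 1, 3, 6, 5, 4
Rank v: 4, 5, 3, 6, 1, 2
d = rank(u) − rank(v): -2, -4, 0, 0, 4, 2; Σd² = 40
ρ = 1 − 6Σd² / [n(n²−1)] = 1 − 6×40 / (6×35) = 1 − 240/210 ≈ -0.1429

-0.1429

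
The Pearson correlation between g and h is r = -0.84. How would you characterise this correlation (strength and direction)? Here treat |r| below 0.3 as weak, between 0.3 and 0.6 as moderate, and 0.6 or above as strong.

r = -0.84 < 0 so the relationship is negative.
|r| = 0.84, which falls in the strong range.

strong negative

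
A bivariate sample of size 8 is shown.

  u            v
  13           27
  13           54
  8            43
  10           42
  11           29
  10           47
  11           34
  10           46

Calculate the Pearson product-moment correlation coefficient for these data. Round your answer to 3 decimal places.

n = 8, Σu = 86, Σv = 322, Σu² = 944, Σv² = 13580, Σuv = 3440
nΣuv − ΣuΣv = 27520 − 27692 = -172
nΣu² − (Σu)² = 7552 − 7396 = 156; nΣv² − (Σv)² = 108640 − 103684 = 4956
r = -172 / √(156 × 4956) = -172 / 879.2815 ≈ -0.196

-0.196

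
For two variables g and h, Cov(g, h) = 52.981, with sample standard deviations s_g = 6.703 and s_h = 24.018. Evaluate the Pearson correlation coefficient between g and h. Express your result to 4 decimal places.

r = Cov(g,h) / (s_g · s_h) = 52.981 / (6.703 × 24.018)
  = 52.981 / 160.9927 ≈ 0.3291

0.3291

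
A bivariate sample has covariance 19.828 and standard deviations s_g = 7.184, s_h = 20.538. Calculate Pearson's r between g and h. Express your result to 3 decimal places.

r = Cov(g,h) / (s_g · s_h) = 19.828 / (7.184 × 20.538)
  = 19.828 / 147.5450 ≈ 0.134

0.134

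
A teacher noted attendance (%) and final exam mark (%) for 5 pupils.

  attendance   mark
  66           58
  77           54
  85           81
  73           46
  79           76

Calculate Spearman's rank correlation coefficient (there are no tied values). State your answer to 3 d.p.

0.700

Rank attendance: 1, 3, 5, 2, 4
Rank mark: 3, 2, 5, 1, 4
d = rank(attendance) − rank(mark): -2, 1, 0, 1, 0; Σd² = 6
ρ = 1 − 6Σd² / [n(n²−1)] = 1 − 6×6 / (5×24) = 1 − 36/120 ≈ 0.700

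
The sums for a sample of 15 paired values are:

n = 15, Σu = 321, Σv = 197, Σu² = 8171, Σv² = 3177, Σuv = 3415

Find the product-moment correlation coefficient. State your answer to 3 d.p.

r = (nΣuv − ΣuΣv) / √[(nΣu² − (Σu)²)(nΣv² − (Σv)²)]
Numerator: 15×3415 − 321×197 = -12012
Denominator: √[(122565 − 103041)(47655 − 38809)] = √[19524 × 8846] = 13141.8912
r = -12012 / 13141.8912 ≈ -0.914

-0.914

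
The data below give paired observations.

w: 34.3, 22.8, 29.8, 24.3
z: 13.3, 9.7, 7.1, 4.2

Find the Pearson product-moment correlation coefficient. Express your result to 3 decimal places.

n = 4, Σw = 111.2, Σz = 34.3, Σw² = 3174.86, Σz² = 339.03, Σwz = 990.99
nΣwz − ΣwΣz = 3963.96 − 3814.16 = 149.8
nΣw² − (Σw)² = 12699.44 − 12365.44 = 334; nΣz² − (Σz)² = 1356.12 − 1176.49 = 179.63
r = 149.8 / √(334 × 179.63) = 149.8 / 244.9417 ≈ 0.612

0.612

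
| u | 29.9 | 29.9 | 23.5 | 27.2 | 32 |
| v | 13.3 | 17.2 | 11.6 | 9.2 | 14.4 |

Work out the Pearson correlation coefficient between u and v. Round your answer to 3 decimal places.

0.589

n = 5, Σu = 142.5, Σv = 65.7, Σu² = 4104.11, Σv² = 899.29, Σuv = 1895.59
nΣuv − ΣuΣv = 9477.95 − 9362.25 = 115.7
nΣu² − (Σu)² = 20520.55 − 20306.25 = 214.3; nΣv² − (Σv)² = 4496.45 − 4316.49 = 179.96
r = 115.7 / √(214.3 × 179.96) = 115.7 / 196.3808 ≈ 0.589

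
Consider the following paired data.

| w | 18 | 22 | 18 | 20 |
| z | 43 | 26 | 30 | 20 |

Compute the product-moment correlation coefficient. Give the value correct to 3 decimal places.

n = 4, Σw = 78, Σz = 119, Σw² = 1532, Σz² = 3825, Σwz = 2286
nΣwz − ΣwΣz = 9144 − 9282 = -138
nΣw² − (Σw)² = 6128 − 6084 = 44; nΣz² − (Σz)² = 15300 − 14161 = 1139
r = -138 / √(44 × 1139) = -138 / 223.8660 ≈ -0.616

-0.616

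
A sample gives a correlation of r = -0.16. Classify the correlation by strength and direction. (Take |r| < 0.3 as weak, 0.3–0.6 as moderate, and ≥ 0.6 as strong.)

r = -0.16 < 0 so the relationship is negative.
|r| = 0.16, which falls in the weak range.

weak negative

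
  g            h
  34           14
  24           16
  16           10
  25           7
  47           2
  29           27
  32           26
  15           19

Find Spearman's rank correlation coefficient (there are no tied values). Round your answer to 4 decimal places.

Rank g: 7, 3, 2, 4, 8, 5, 6, 1
Rank h: 4, 5, 3, 2, 1, 8, 7, 6
d = rank(g) − rank(h): 3, -2, -1, 2, 7, -3, -1, -5; Σd² = 102
ρ = 1 − 6Σd² / [n(n²−1)] = 1 − 6×102 / (8×63) = 1 − 612/504 ≈ -0.2143

-0.2143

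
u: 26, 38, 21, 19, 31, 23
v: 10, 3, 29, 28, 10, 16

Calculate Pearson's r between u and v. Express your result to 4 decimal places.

n = 6, Σu = 158, Σv = 96, Σu² = 4412, Σv² = 2090, Σuv = 2193
nΣuv − ΣuΣv = 13158 − 15168 = -2010
nΣu² − (Σu)² = 26472 − 24964 = 1508; nΣv² − (Σv)² = 12540 − 9216 = 3324
r = -2010 / √(1508 × 3324) = -2010 / 2238.8819 ≈ -0.8978

-0.8978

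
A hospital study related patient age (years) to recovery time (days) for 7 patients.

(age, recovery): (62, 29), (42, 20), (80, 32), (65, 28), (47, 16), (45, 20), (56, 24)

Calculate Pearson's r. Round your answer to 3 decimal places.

n = 7, Σx = 397, Σy = 169, Σx² = 23603, Σy² = 4281, Σxy = 10014
nΣxy − ΣxΣy = 70098 − 67093 = 3005
nΣx² − (Σx)² = 165221 − 157609 = 7612; nΣy² − (Σy)² = 29967 − 28561 = 1406
r = 3005 / √(7612 × 1406) = 3005 / 3271.4633 ≈ 0.919

0.919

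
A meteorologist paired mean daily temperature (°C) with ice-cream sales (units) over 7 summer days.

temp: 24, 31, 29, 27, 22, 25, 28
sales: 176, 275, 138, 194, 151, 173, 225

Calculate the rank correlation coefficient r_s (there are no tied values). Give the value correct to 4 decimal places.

Rank temp: 2, 7, 6, 4, 1, 3, 5
Rank sales: 4, 7, 1, 5, 2, 3, 6
d = rank(temp) − rank(sales): -2, 0, 5, -1, -1, 0, -1; Σd² = 32
ρ = 1 − 6Σd² / [n(n²−1)] = 1 − 6×32 / (7×48) = 1 − 192/336 ≈ 0.4286

0.4286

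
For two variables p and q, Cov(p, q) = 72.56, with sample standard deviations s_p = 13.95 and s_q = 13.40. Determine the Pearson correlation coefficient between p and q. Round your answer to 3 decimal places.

r = Cov(p,q) / (s_p · s_q) = 72.56 / (13.95 × 13.40)
  = 72.56 / 186.9300 ≈ 0.388

0.388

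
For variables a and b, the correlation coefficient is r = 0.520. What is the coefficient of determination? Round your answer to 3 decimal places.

r² = (0.520)² = 0.270

0.270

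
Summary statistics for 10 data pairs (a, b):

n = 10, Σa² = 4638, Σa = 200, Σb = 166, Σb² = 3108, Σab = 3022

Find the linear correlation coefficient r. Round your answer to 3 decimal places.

r = (nΣab − ΣaΣb) / √[(nΣa² − (Σa)²)(nΣb² − (Σb)²)]
Numerator: 10×3022 − 200×166 = -2980
Denominator: √[(46380 − 40000)(31080 − 27556)] = √[6380 × 3524] = 4741.6368
r = -2980 / 4741.6368 ≈ -0.628

-0.628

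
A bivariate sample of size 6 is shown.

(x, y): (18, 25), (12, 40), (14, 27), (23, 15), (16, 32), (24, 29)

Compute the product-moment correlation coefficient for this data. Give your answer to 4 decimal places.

-0.6773

n = 6, Σx = 107, Σy = 168, Σx² = 2025, Σy² = 5044, Σxy = 2861
nΣxy − ΣxΣy = 17166 − 17976 = -810
nΣx² − (Σx)² = 12150 − 11449 = 701; nΣy² − (Σy)² = 30264 − 28224 = 2040
r = -810 / √(701 × 2040) = -810 / 1195.8428 ≈ -0.6773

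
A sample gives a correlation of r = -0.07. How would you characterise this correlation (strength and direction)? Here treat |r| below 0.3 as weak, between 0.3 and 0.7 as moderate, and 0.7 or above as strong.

weak negative

r = -0.07 < 0 so the relationship is negative.
|r| = 0.07, which falls in the weak range.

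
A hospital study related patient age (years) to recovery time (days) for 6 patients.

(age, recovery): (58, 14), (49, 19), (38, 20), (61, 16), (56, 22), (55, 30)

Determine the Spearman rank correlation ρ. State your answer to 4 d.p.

Rank age: 5, 2, 1, 6, 4, 3
Rank recovery: 1, 3, 4, 2, 5, 6
d = rank(age) − rank(recovery): 4, -1, -3, 4, -1, -3; Σd² = 52
ρ = 1 − 6Σd² / [n(n²−1)] = 1 − 6×52 / (6×35) = 1 − 312/210 ≈ -0.4857

-0.4857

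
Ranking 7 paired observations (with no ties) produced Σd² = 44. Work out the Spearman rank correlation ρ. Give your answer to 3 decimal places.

0.214

ρ = 1 − 6Σd² / [n(n²−1)] = 1 − 6×44 / (7×48)
  = 1 − 264/336 = 1 − 0.7857 ≈ 0.214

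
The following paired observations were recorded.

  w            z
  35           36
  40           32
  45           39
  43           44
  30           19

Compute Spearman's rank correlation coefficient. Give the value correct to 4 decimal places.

0.8000

Rank w: 2, 3, 5, 4, 1
Rank z: 3, 2, 4, 5, 1
d = rank(w) − rank(z): -1, 1, 1, -1, 0; Σd² = 4
ρ = 1 − 6Σd² / [n(n²−1)] = 1 − 6×4 / (5×24) = 1 − 24/120 ≈ 0.8000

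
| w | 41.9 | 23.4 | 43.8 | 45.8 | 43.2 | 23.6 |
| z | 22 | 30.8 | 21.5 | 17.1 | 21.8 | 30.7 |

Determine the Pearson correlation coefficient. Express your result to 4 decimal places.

n = 6, Σw = 221.7, Σz = 143.9, Σw² = 8742.45, Σz² = 3605.03, Σwz = 5033.68
nΣwz − ΣwΣz = 30202.08 − 31902.63 = -1700.55
nΣw² − (Σw)² = 52454.7 − 49150.89 = 3303.81; nΣz² − (Σz)² = 21630.18 − 20707.21 = 922.97
r = -1700.55 / √(3303.81 × 922.97) = -1700.55 / 1746.2295 ≈ -0.9738

-0.9738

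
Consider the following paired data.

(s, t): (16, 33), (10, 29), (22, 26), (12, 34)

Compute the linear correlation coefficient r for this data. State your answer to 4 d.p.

n = 4, Σs = 60, Σt = 122, Σs² = 984, Σt² = 3762, Σst = 1798
nΣst − ΣsΣt = 7192 − 7320 = -128
nΣs² − (Σs)² = 3936 − 3600 = 336; nΣt² − (Σt)² = 15048 − 14884 = 164
r = -128 / √(336 × 164) = -128 / 234.7424 ≈ -0.5453

-0.5453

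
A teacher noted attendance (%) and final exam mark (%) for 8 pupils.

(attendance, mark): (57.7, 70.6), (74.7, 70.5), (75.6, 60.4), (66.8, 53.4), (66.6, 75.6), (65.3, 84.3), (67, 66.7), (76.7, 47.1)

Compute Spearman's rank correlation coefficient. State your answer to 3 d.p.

-0.762

Rank attendance: 1, 6, 7, 4, 3, 2, 5, 8
Rank mark: 6, 5, 3, 2, 7, 8, 4, 1
d = rank(attendance) − rank(mark): -5, 1, 4, 2, -4, -6, 1, 7; Σd² = 148
ρ = 1 − 6Σd² / [n(n²−1)] = 1 − 6×148 / (8×63) = 1 − 888/504 ≈ -0.762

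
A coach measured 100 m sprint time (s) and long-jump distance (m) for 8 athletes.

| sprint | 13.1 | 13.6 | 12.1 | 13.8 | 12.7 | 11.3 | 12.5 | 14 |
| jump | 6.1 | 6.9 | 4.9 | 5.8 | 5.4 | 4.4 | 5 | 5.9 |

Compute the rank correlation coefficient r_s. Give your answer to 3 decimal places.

Rank sprint: 5, 6, 2, 7, 4, 1, 3, 8
Rank jump: 7, 8, 2, 5, 4, 1, 3, 6
d = rank(sprint) − rank(jump): -2, -2, 0, 2, 0, 0, 0, 2; Σd² = 16
ρ = 1 − 6Σd² / [n(n²−1)] = 1 − 6×16 / (8×63) = 1 − 96/504 ≈ 0.810

0.810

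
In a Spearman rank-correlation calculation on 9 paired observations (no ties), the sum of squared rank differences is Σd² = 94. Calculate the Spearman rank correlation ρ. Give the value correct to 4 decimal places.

0.2167

ρ = 1 − 6Σd² / [n(n²−1)] = 1 − 6×94 / (9×80)
  = 1 − 564/720 = 1 − 0.78333 ≈ 0.2167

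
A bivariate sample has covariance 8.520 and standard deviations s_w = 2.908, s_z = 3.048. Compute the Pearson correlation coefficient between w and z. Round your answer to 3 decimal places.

0.961

r = Cov(w,z) / (s_w · s_z) = 8.520 / (2.908 × 3.048)
  = 8.520 / 8.8636 ≈ 0.961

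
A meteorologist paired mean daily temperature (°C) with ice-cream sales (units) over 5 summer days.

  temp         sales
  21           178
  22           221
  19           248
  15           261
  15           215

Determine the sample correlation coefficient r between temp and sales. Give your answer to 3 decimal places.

n = 5, Σx = 92, Σy = 1123, Σx² = 1736, Σy² = 256375, Σxy = 20452
nΣxy − ΣxΣy = 102260 − 103316 = -1056
nΣx² − (Σx)² = 8680 − 8464 = 216; nΣy² − (Σy)² = 1281875 − 1261129 = 20746
r = -1056 / √(216 × 20746) = -1056 / 2116.8694 ≈ -0.499

-0.499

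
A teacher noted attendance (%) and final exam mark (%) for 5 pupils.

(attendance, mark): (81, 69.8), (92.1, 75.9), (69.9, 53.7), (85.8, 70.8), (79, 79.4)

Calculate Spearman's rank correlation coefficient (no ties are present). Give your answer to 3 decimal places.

Rank attendance: 3, 5, 1, 4, 2
Rank mark: 2, 4, 1, 3, 5
d = rank(attendance) − rank(mark): 1, 1, 0, 1, -3; Σd² = 12
ρ = 1 − 6Σd² / [n(n²−1)] = 1 − 6×12 / (5×24) = 1 − 72/120 ≈ 0.400

0.400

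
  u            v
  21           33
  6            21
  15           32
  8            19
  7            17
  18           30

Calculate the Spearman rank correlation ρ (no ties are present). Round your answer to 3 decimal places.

Rank u: 6, 1, 4, 3, 2, 5
Rank v: 6, 3, 5, 2, 1, 4
d = rank(u) − rank(v): 0, -2, -1, 1, 1, 1; Σd² = 8
ρ = 1 − 6Σd² / [n(n²−1)] = 1 − 6×8 / (6×35) = 1 − 48/210 ≈ 0.771

0.771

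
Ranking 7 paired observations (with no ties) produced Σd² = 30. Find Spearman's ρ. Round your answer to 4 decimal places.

0.4643

ρ = 1 − 6Σd² / [n(n²−1)] = 1 − 6×30 / (7×48)
  = 1 − 180/336 = 1 − 0.53571 ≈ 0.4643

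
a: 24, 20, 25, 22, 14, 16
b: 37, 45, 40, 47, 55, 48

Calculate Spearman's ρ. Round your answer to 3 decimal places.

Rank a: 5, 3, 6, 4, 1, 2
Rank b: 1, 3, 2, 4, 6, 5
d = rank(a) − rank(b): 4, 0, 4, 0, -5, -3; Σd² = 66
ρ = 1 − 6Σd² / [n(n²−1)] = 1 − 6×66 / (6×35) = 1 − 396/210 ≈ -0.886

-0.886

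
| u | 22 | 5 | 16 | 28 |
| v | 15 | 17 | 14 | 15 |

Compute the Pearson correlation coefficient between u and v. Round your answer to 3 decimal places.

n = 4, Σu = 71, Σv = 61, Σu² = 1549, Σv² = 935, Σuv = 1059
nΣuv − ΣuΣv = 4236 − 4331 = -95
nΣu² − (Σu)² = 6196 − 5041 = 1155; nΣv² − (Σv)² = 3740 − 3721 = 19
r = -95 / √(1155 × 19) = -95 / 148.1384 ≈ -0.641

-0.641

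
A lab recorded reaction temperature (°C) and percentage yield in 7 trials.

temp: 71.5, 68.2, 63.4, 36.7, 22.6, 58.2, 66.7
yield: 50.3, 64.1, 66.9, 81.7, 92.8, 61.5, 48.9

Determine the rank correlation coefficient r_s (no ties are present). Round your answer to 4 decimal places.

Rank temp: 7, 6, 4, 2, 1, 3, 5
Rank yield: 2, 4, 5, 6, 7, 3, 1
d = rank(temp) − rank(yield): 5, 2, -1, -4, -6, 0, 4; Σd² = 98
ρ = 1 − 6Σd² / [n(n²−1)] = 1 − 6×98 / (7×48) = 1 − 588/336 ≈ -0.7500

-0.7500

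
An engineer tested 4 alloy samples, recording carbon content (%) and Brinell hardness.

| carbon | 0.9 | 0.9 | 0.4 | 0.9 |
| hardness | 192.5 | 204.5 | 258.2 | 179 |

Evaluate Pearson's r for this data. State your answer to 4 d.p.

n = 4, Σx = 3.1, Σy = 834.2, Σx² = 2.59, Σy² = 177584.74, Σxy = 621.68
nΣxy − ΣxΣy = 2486.72 − 2586.02 = -99.3
nΣx² − (Σx)² = 10.36 − 9.61 = 0.75; nΣy² − (Σy)² = 710338.96 − 695889.64 = 14449.32
r = -99.3 / √(0.75 × 14449.32) = -99.3 / 104.1009 ≈ -0.9539

-0.9539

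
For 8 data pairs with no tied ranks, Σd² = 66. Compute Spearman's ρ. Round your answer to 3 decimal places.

0.214

ρ = 1 − 6Σd² / [n(n²−1)] = 1 − 6×66 / (8×63)
  = 1 − 396/504 = 1 − 0.7857 ≈ 0.214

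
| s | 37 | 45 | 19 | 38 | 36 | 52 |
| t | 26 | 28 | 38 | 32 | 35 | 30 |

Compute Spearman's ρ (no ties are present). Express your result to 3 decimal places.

-0.600

Rank s: 3, 5, 1, 4, 2, 6
Rank t: 1, 2, 6, 4, 5, 3
d = rank(s) − rank(t): 2, 3, -5, 0, -3, 3; Σd² = 56
ρ = 1 − 6Σd² / [n(n²−1)] = 1 − 6×56 / (6×35) = 1 − 336/210 ≈ -0.600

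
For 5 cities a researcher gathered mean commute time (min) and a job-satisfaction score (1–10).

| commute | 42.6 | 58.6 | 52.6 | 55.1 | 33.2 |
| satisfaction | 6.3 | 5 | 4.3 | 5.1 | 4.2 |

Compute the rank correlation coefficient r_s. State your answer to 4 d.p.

0.3000

Rank commute: 2, 5, 3, 4, 1
Rank satisfaction: 5, 3, 2, 4, 1
d = rank(commute) − rank(satisfaction): -3, 2, 1, 0, 0; Σd² = 14
ρ = 1 − 6Σd² / [n(n²−1)] = 1 − 6×14 / (5×24) = 1 − 84/120 ≈ 0.3000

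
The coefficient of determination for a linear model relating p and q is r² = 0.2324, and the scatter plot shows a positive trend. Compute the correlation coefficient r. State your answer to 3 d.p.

|r| = √0.2324 = 0.482
The association is positive, so r = 0.482.

0.482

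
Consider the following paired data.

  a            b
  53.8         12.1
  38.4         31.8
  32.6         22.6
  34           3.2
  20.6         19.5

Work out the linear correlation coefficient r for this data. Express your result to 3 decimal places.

-0.156

n = 5, Σa = 179.4, Σb = 89.2, Σa² = 7012.12, Σb² = 2058.9, Σab = 3119.36
nΣab − ΣaΣb = 15596.8 − 16002.48 = -405.68
nΣa² − (Σa)² = 35060.6 − 32184.36 = 2876.24; nΣb² − (Σb)² = 10294.5 − 7956.64 = 2337.86
r = -405.68 / √(2876.24 × 2337.86) = -405.68 / 2593.1152 ≈ -0.156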